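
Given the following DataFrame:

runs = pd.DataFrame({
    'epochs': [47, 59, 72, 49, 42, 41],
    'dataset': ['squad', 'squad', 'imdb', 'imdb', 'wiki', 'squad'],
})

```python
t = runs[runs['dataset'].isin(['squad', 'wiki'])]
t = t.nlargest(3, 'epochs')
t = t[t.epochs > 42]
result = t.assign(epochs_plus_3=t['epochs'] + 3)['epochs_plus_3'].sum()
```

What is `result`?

112

filter rows where dataset in ['squad', 'wiki']:
   epochs dataset
0      47   squad
1      59   squad
4      42    wiki
5      41   squad
take 3 rows with largest epochs:
   epochs dataset
1      59   squad
0      47   squad
4      42    wiki
filter rows where epochs > 42:
   epochs dataset
1      59   squad
0      47   squad
add column epochs_plus_3 = t['epochs'] + 3:
   epochs dataset  epochs_plus_3
1      59   squad             62
0      47   squad             50
The sum of column 'epochs_plus_3' is 112.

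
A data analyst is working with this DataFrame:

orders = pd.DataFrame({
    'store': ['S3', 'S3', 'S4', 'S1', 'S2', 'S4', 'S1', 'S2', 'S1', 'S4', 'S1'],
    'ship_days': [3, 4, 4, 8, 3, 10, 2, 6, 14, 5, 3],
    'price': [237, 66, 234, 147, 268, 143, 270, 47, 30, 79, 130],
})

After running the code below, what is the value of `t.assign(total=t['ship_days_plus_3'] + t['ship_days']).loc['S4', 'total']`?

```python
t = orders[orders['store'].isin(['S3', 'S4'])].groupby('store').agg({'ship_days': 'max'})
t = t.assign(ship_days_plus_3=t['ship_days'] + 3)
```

filter rows where store in ['S3', 'S4']:
  store  ship_days  price
0    S3          3    237
1    S3          4     66
2    S4          4    234
5    S4         10    143
9    S4          5     79
group by store, max of ship_days:
       ship_days
store           
S3             4
S4            10
add column ship_days_plus_3 = t['ship_days'] + 3:
       ship_days  ship_days_plus_3
store                             
S3             4                 7
S4            10                13
add column total = t['ship_days_plus_3'] + t['ship_days']:
       ship_days  ship_days_plus_3  total
store                                    
S3             4                 7     11
S4            10                13     23
value at row 'S4', column 'total' → 23

23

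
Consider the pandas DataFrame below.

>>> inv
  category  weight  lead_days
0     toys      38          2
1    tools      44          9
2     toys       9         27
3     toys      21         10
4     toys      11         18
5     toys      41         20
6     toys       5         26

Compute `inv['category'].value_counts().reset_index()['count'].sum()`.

value_counts of category:
category
toys     6
tools    1
Name: count, dtype: int64
reset_index():
  category  count
0     toys      6
1    tools      1

7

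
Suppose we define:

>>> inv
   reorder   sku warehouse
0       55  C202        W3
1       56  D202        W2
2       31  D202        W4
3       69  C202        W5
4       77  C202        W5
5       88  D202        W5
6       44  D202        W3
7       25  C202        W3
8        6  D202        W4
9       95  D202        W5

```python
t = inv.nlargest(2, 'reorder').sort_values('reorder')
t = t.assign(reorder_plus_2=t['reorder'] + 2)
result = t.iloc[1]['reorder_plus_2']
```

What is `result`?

97

take 2 rows with largest reorder:
   reorder   sku warehouse
9       95  D202        W5
5       88  D202        W5
sort by reorder:
   reorder   sku warehouse
5       88  D202        W5
9       95  D202        W5
add column reorder_plus_2 = t['reorder'] + 2:
   reorder   sku warehouse  reorder_plus_2
5       88  D202        W5              90
9       95  D202        W5              97
The value at position 1, column 'reorder_plus_2' is 97.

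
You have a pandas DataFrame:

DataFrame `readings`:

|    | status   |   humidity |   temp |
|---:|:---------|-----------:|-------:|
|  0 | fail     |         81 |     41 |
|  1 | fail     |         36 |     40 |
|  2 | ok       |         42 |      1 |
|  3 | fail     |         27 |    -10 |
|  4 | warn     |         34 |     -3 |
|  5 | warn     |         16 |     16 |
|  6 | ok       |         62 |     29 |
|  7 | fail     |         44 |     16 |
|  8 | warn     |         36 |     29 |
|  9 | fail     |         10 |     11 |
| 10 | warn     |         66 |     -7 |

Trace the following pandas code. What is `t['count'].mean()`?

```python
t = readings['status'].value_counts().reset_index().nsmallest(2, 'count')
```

3.0

value_counts of status:
status
fail    5
warn    4
ok      2
Name: count, dtype: int64
reset_index():
  status  count
0   fail      5
1   warn      4
2     ok      2
take 2 rows with smallest count:
  status  count
2     ok      2
1   warn      4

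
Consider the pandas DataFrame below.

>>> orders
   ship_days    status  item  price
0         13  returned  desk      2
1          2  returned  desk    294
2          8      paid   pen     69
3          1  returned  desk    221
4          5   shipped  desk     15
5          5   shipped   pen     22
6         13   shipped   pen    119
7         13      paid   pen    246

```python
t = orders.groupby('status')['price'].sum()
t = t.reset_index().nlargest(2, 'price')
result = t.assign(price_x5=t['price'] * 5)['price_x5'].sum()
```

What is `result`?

4160

group by status, sum of price:
status
paid        315
returned    517
shipped     156
Name: price, dtype: int64
reset_index():
     status  price
0      paid    315
1  returned    517
2   shipped    156
take 2 rows with largest price:
     status  price
1  returned    517
0      paid    315
add column price_x5 = t['price'] * 5:
     status  price  price_x5
1  returned    517      2585
0      paid    315      1575
sum of column 'price_x5' → 4160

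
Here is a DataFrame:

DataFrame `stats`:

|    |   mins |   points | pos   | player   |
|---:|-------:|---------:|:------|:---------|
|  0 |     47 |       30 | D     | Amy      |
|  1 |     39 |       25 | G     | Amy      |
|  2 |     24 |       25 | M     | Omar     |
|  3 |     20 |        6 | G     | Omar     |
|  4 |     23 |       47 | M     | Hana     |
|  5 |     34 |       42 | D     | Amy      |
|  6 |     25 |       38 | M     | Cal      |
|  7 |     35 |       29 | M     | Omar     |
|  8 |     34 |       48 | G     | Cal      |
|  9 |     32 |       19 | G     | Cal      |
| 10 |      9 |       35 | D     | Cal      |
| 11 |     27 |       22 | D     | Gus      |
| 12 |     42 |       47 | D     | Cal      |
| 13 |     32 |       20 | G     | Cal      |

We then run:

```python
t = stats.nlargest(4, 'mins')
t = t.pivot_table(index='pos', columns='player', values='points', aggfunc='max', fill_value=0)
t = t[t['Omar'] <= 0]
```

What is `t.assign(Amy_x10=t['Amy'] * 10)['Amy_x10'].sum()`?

550

take 4 rows with largest mins:
    mins  points pos player
0     47      30   D    Amy
12    42      47   D    Cal
1     39      25   G    Amy
7     35      29   M   Omar
pivot: rows=pos, cols=player, max(points):
player  Amy  Cal  Omar
pos                   
D        30   47     0
G        25    0     0
M         0    0    29
filter rows where Omar <= 0:
player  Amy  Cal  Omar
pos                   
D        30   47     0
G        25    0     0
add column Amy_x10 = t['Amy'] * 10:
player  Amy  Cal  Omar  Amy_x10
pos                            
D        30   47     0      300
G        25    0     0      250
Then the sum of column 'Amy_x10': 550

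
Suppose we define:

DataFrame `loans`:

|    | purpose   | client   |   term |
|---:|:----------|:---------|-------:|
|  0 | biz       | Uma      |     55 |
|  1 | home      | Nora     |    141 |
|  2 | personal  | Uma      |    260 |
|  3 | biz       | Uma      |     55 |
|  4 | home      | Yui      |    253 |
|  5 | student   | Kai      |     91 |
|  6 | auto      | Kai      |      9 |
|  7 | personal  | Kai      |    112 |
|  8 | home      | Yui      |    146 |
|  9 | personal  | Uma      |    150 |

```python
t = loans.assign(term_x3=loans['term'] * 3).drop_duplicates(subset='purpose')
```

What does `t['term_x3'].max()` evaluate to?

780

add column term_x3 = loans['term'] * 3:
    purpose client  term  term_x3
0       biz    Uma    55      165
1      home   Nora   141      423
2  personal    Uma   260      780
3       biz    Uma    55      165
4      home    Yui   253      759
5   student    Kai    91      273
6      auto    Kai     9       27
7  personal    Kai   112      336
8      home    Yui   146      438
9  personal    Uma   150      450
drop duplicate purpose (keep=first):
    purpose client  term  term_x3
0       biz    Uma    55      165
1      home   Nora   141      423
2  personal    Uma   260      780
5   student    Kai    91      273
6      auto    Kai     9       27
Then the max of column 'term_x3': 780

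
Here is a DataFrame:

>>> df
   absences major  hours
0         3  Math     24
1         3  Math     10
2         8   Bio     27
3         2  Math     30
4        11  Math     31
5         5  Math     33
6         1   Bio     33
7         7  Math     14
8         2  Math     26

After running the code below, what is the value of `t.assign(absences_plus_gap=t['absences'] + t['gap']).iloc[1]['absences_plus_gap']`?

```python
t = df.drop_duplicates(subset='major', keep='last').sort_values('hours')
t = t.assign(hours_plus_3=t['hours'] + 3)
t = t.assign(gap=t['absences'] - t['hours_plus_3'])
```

-34

drop duplicate major (keep=last):
   absences major  hours
6         1   Bio     33
8         2  Math     26
sort by hours:
   absences major  hours
8         2  Math     26
6         1   Bio     33
add column hours_plus_3 = t['hours'] + 3:
   absences major  hours  hours_plus_3
8         2  Math     26            29
6         1   Bio     33            36
add column gap = t['absences'] - t['hours_plus_3']:
   absences major  hours  hours_plus_3  gap
8         2  Math     26            29  -27
6         1   Bio     33            36  -35
add column absences_plus_gap = t['absences'] + t['gap']:
   absences major  hours  hours_plus_3  gap  absences_plus_gap
8         2  Math     26            29  -27                -25
6         1   Bio     33            36  -35                -34
Taking the value at position 1, column 'absences_plus_gap' gives -34.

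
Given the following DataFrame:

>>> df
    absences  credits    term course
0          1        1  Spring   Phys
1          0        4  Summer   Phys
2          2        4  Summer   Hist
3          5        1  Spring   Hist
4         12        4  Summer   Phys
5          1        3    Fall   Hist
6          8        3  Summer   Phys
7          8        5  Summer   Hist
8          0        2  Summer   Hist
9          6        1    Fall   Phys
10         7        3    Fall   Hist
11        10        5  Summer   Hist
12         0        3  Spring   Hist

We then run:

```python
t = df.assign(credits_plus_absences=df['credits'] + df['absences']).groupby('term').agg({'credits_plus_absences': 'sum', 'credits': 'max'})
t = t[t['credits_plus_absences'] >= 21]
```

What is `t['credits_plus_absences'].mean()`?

add column credits_plus_absences = df['credits'] + df['absences']:
    absences  credits    term course  credits_plus_absences
0          1        1  Spring   Phys                      2
1          0        4  Summer   Phys                      4
2          2        4  Summer   Hist                      6
3          5        1  Spring   Hist                      6
4         12        4  Summer   Phys                     16
5          1        3    Fall   Hist                      4
6          8        3  Summer   Phys                     11
7          8        5  Summer   Hist                     13
8          0        2  Summer   Hist                      2
9          6        1    Fall   Phys                      7
10         7        3    Fall   Hist                     10
11        10        5  Summer   Hist                     15
12         0        3  Spring   Hist                      3
group by term: sum(credits_plus_absences), max(credits):
        credits_plus_absences  credits
term                                  
Fall                       21        3
Spring                     11        3
Summer                     67        5
filter rows where credits_plus_absences >= 21:
        credits_plus_absences  credits
term                                  
Fall                       21        3
Summer                     67        5
The mean of column 'credits_plus_absences' is 44.0.

44.0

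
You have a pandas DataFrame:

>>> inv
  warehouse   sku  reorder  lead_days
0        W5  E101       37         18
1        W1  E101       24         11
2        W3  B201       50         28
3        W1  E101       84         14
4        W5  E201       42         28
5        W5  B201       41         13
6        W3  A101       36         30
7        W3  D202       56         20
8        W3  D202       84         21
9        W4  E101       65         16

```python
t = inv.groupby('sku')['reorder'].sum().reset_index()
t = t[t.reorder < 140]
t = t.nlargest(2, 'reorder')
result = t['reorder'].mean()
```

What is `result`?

66.5

group by sku, sum of reorder:
sku
A101     36
B201     91
D202    140
E101    210
E201     42
Name: reorder, dtype: int64
reset_index():
    sku  reorder
0  A101       36
1  B201       91
2  D202      140
3  E101      210
4  E201       42
filter rows where reorder < 140:
    sku  reorder
0  A101       36
1  B201       91
4  E201       42
take 2 rows with largest reorder:
    sku  reorder
1  B201       91
4  E201       42
Hence 66.5.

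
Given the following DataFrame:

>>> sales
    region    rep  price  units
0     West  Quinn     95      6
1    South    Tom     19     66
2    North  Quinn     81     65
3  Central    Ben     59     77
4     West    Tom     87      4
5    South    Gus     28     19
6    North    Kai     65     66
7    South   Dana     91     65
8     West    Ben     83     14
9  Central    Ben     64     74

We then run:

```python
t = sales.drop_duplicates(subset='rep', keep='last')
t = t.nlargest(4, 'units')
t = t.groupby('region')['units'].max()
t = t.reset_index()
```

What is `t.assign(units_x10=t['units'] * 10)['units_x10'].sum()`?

drop duplicate rep (keep=last):
    region    rep  price  units
2    North  Quinn     81     65
4     West    Tom     87      4
5    South    Gus     28     19
6    North    Kai     65     66
7    South   Dana     91     65
9  Central    Ben     64     74
take 4 rows with largest units:
    region    rep  price  units
9  Central    Ben     64     74
6    North    Kai     65     66
2    North  Quinn     81     65
7    South   Dana     91     65
group by region, max of units:
region
Central    74
North      66
South      65
Name: units, dtype: int64
reset_index():
    region  units
0  Central     74
1    North     66
2    South     65
add column units_x10 = t['units'] * 10:
    region  units  units_x10
0  Central     74        740
1    North     66        660
2    South     65        650
So sum() = 2050.

2050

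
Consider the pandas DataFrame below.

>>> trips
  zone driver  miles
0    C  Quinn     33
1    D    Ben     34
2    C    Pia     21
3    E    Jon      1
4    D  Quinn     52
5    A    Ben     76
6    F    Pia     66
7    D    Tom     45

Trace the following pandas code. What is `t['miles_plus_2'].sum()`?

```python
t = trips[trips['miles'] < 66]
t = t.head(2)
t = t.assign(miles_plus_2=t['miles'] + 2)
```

71

filter rows where miles < 66:
  zone driver  miles
0    C  Quinn     33
1    D    Ben     34
2    C    Pia     21
3    E    Jon      1
4    D  Quinn     52
7    D    Tom     45
take first 2 rows:
  zone driver  miles
0    C  Quinn     33
1    D    Ben     34
add column miles_plus_2 = t['miles'] + 2:
  zone driver  miles  miles_plus_2
0    C  Quinn     33            35
1    D    Ben     34            36
So sum() = 71.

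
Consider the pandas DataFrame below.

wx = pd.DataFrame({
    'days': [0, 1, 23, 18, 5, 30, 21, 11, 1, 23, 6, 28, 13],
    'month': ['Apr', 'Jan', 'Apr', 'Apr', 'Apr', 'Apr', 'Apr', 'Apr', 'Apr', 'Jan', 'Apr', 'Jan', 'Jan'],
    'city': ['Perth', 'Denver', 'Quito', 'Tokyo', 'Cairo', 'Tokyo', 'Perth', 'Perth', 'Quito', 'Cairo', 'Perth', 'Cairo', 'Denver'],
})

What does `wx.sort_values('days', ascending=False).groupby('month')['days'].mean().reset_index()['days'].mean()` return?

sort by days descending:
    days month    city
5     30   Apr   Tokyo
11    28   Jan   Cairo
2     23   Apr   Quito
9     23   Jan   Cairo
6     21   Apr   Perth
3     18   Apr   Tokyo
12    13   Jan  Denver
7     11   Apr   Perth
10     6   Apr   Perth
4      5   Apr   Cairo
1      1   Jan  Denver
8      1   Apr   Quito
0      0   Apr   Perth
group by month, mean of days:
month
Apr    12.777778
Jan    16.250000
Name: days, dtype: float64
reset_index():
  month       days
0   Apr  12.777778
1   Jan  16.250000
The mean of column 'days' is 14.5138888889.

14.5138888889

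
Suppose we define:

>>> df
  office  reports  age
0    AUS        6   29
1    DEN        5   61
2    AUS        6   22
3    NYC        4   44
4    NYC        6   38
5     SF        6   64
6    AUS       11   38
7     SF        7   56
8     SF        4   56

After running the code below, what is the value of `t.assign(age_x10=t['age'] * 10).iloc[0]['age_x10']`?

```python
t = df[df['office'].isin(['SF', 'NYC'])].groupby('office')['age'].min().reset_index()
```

filter rows where office in ['SF', 'NYC']:
  office  reports  age
3    NYC        4   44
4    NYC        6   38
5     SF        6   64
7     SF        7   56
8     SF        4   56
group by office, min of age:
office
NYC    38
SF     56
Name: age, dtype: int64
reset_index():
  office  age
0    NYC   38
1     SF   56
add column age_x10 = t['age'] * 10:
  office  age  age_x10
0    NYC   38      380
1     SF   56      560
Finally, value at position 0, column 'age_x10' = 380.

380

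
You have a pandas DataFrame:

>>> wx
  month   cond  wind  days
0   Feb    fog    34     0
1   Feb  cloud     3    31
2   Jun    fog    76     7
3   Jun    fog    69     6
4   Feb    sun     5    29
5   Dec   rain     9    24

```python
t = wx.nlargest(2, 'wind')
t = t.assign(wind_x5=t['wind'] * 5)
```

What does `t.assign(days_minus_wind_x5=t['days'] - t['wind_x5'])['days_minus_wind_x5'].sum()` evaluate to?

take 2 rows with largest wind:
  month cond  wind  days
2   Jun  fog    76     7
3   Jun  fog    69     6
add column wind_x5 = t['wind'] * 5:
  month cond  wind  days  wind_x5
2   Jun  fog    76     7      380
3   Jun  fog    69     6      345
add column days_minus_wind_x5 = t['days'] - t['wind_x5']:
  month cond  wind  days  wind_x5  days_minus_wind_x5
2   Jun  fog    76     7      380                -373
3   Jun  fog    69     6      345                -339
So sum() = -712.

-712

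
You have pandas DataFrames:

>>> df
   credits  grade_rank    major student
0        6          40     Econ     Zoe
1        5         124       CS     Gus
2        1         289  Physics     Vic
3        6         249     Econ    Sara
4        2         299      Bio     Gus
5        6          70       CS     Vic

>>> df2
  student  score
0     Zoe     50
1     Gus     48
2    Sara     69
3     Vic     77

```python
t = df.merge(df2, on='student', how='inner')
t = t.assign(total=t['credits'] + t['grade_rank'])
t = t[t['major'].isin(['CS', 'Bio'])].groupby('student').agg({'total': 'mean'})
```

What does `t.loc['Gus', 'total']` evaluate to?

215.0

merge on 'student' (how='inner') → 6 rows:
   credits  grade_rank    major student  score
0        6          40     Econ     Zoe     50
1        5         124       CS     Gus     48
2        1         289  Physics     Vic     77
3        6         249     Econ    Sara     69
4        2         299      Bio     Gus     48
5        6          70       CS     Vic     77
add column total = t['credits'] + t['grade_rank']:
   credits  grade_rank    major student  score  total
0        6          40     Econ     Zoe     50     46
1        5         124       CS     Gus     48    129
2        1         289  Physics     Vic     77    290
3        6         249     Econ    Sara     69    255
4        2         299      Bio     Gus     48    301
5        6          70       CS     Vic     77     76
filter rows where major in ['CS', 'Bio']:
   credits  grade_rank major student  score  total
1        5         124    CS     Gus     48    129
4        2         299   Bio     Gus     48    301
5        6          70    CS     Vic     77     76
group by student, mean of total:
         total
student       
Gus      215.0
Vic       76.0
Reading off the value at row 'Gus', column 'total', we get 215.0.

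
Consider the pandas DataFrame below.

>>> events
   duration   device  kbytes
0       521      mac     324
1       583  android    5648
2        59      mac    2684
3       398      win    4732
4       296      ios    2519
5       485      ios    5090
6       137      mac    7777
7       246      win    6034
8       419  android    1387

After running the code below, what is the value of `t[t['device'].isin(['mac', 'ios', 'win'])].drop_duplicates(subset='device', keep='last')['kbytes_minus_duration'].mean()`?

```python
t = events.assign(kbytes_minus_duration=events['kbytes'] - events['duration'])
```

6011.0

add column kbytes_minus_duration = events['kbytes'] - events['duration']:
   duration   device  kbytes  kbytes_minus_duration
0       521      mac     324                   -197
1       583  android    5648                   5065
2        59      mac    2684                   2625
3       398      win    4732                   4334
4       296      ios    2519                   2223
5       485      ios    5090                   4605
6       137      mac    7777                   7640
7       246      win    6034                   5788
8       419  android    1387                    968
filter rows where device in ['mac', 'ios', 'win']:
   duration device  kbytes  kbytes_minus_duration
0       521    mac     324                   -197
2        59    mac    2684                   2625
3       398    win    4732                   4334
4       296    ios    2519                   2223
5       485    ios    5090                   4605
6       137    mac    7777                   7640
7       246    win    6034                   5788
drop duplicate device (keep=last):
   duration device  kbytes  kbytes_minus_duration
5       485    ios    5090                   4605
6       137    mac    7777                   7640
7       246    win    6034                   5788
Hence 6011.0.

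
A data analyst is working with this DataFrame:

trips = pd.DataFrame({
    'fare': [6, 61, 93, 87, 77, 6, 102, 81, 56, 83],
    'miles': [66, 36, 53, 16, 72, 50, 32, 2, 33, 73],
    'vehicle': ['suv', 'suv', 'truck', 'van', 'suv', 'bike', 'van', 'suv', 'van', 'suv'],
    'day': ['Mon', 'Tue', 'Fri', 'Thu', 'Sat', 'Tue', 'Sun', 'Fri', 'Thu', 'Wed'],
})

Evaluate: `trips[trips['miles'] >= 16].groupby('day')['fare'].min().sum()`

423

filter rows where miles >= 16:
   fare  miles vehicle  day
0     6     66     suv  Mon
1    61     36     suv  Tue
2    93     53   truck  Fri
3    87     16     van  Thu
4    77     72     suv  Sat
5     6     50    bike  Tue
6   102     32     van  Sun
8    56     33     van  Thu
9    83     73     suv  Wed
group by day, min of fare:
day
Fri     93
Mon      6
Sat     77
Sun    102
Thu     56
Tue      6
Wed     83
Name: fare, dtype: int64
Finally, sum of the resulting series = 423.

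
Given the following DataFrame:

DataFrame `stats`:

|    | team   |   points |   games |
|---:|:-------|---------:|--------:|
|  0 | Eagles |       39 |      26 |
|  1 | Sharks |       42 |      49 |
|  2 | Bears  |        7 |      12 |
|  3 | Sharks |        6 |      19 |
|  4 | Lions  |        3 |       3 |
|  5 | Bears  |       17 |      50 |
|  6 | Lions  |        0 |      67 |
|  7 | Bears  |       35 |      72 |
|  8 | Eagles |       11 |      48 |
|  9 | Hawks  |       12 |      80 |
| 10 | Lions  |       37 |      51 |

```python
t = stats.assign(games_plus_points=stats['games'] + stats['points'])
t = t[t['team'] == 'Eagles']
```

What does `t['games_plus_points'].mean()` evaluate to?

62.0

add column games_plus_points = stats['games'] + stats['points']:
      team  points  games  games_plus_points
0   Eagles      39     26                 65
1   Sharks      42     49                 91
2    Bears       7     12                 19
3   Sharks       6     19                 25
4    Lions       3      3                  6
5    Bears      17     50                 67
6    Lions       0     67                 67
7    Bears      35     72                107
8   Eagles      11     48                 59
9    Hawks      12     80                 92
10   Lions      37     51                 88
filter rows where team == 'Eagles':
     team  points  games  games_plus_points
0  Eagles      39     26                 65
8  Eagles      11     48                 59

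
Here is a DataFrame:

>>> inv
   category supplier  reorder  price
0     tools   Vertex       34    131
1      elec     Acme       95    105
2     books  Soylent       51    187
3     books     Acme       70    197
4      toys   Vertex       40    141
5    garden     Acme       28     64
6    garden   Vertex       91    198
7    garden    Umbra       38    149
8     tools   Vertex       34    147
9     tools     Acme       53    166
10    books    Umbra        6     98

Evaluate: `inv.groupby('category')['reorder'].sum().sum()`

540

group by category, sum of reorder:
category
books     127
elec       95
garden    157
tools     121
toys       40
Name: reorder, dtype: int64
Hence 540.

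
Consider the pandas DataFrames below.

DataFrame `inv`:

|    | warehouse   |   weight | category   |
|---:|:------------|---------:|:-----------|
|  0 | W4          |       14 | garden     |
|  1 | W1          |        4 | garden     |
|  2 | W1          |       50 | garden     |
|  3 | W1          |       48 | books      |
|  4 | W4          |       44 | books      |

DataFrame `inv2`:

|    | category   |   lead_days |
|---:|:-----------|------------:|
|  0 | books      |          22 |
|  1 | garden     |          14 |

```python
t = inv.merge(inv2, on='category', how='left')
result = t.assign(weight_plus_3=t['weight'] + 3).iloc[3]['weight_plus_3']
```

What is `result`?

51

merge on 'category' (how='left') → 5 rows:
  warehouse  weight category  lead_days
0        W4      14   garden         14
1        W1       4   garden         14
2        W1      50   garden         14
3        W1      48    books         22
4        W4      44    books         22
add column weight_plus_3 = t['weight'] + 3:
  warehouse  weight category  lead_days  weight_plus_3
0        W4      14   garden         14             17
1        W1       4   garden         14              7
2        W1      50   garden         14             53
3        W1      48    books         22             51
4        W4      44    books         22             47
The value at position 3, column 'weight_plus_3' is 51.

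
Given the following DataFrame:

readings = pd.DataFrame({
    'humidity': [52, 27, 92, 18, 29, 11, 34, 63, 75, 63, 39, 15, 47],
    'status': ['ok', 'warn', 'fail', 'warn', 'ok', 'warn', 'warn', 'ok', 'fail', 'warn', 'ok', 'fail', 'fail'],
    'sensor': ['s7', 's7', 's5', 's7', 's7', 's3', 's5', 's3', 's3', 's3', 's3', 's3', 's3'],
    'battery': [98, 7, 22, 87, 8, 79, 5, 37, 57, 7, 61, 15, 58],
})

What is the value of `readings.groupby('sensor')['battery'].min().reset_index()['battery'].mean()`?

6.33333333333

group by sensor, min of battery:
sensor
s3    7
s5    5
s7    7
Name: battery, dtype: int64
reset_index():
  sensor  battery
0     s3        7
1     s5        5
2     s7        7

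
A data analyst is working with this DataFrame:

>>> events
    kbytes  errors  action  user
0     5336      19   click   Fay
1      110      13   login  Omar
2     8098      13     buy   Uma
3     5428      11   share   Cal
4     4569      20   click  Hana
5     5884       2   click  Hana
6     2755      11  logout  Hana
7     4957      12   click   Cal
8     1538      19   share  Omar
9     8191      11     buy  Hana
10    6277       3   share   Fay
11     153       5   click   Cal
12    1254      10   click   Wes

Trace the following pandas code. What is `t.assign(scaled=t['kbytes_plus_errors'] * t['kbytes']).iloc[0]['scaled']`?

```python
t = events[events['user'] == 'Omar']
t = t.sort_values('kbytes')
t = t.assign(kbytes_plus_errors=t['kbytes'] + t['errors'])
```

13530

filter rows where user == 'Omar':
   kbytes  errors action  user
1     110      13  login  Omar
8    1538      19  share  Omar
sort by kbytes:
   kbytes  errors action  user
1     110      13  login  Omar
8    1538      19  share  Omar
add column kbytes_plus_errors = t['kbytes'] + t['errors']:
   kbytes  errors action  user  kbytes_plus_errors
1     110      13  login  Omar                 123
8    1538      19  share  Omar                1557
add column scaled = t['kbytes_plus_errors'] * t['kbytes']:
   kbytes  errors action  user  kbytes_plus_errors   scaled
1     110      13  login  Omar                 123    13530
8    1538      19  share  Omar                1557  2394666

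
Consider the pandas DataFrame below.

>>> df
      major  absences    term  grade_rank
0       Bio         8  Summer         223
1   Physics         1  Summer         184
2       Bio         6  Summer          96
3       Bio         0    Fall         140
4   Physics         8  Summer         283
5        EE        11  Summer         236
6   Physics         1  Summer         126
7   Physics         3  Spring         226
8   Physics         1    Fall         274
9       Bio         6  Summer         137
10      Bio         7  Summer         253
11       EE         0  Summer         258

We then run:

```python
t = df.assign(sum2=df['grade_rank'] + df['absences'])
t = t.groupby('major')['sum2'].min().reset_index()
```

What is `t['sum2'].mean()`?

158.666666667

add column sum2 = df['grade_rank'] + df['absences']:
      major  absences    term  grade_rank  sum2
0       Bio         8  Summer         223   231
1   Physics         1  Summer         184   185
2       Bio         6  Summer          96   102
3       Bio         0    Fall         140   140
4   Physics         8  Summer         283   291
5        EE        11  Summer         236   247
6   Physics         1  Summer         126   127
7   Physics         3  Spring         226   229
8   Physics         1    Fall         274   275
9       Bio         6  Summer         137   143
10      Bio         7  Summer         253   260
11       EE         0  Summer         258   258
group by major, min of sum2:
major
Bio        102
EE         247
Physics    127
Name: sum2, dtype: int64
reset_index():
     major  sum2
0      Bio   102
1       EE   247
2  Physics   127
Taking the mean of column 'sum2' gives 158.666666667.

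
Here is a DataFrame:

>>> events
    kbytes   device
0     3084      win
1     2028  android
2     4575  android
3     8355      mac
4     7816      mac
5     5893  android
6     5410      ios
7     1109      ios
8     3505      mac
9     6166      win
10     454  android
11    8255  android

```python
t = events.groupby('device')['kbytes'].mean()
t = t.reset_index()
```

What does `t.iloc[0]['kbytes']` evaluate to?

4241.0

group by device, mean of kbytes:
device
android    4241.000000
ios        3259.500000
mac        6558.666667
win        4625.000000
Name: kbytes, dtype: float64
reset_index():
    device       kbytes
0  android  4241.000000
1      ios  3259.500000
2      mac  6558.666667
3      win  4625.000000
So iloc[0]['kbytes'] = 4241.0.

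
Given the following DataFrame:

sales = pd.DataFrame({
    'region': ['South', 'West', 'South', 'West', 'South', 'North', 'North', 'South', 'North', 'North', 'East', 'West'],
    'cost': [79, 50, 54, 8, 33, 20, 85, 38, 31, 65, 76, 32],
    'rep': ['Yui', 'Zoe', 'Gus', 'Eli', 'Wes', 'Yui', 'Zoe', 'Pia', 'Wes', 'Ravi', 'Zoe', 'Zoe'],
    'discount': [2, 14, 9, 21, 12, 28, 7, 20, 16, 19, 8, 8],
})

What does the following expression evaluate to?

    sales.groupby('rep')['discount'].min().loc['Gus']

9

group by rep, min of discount:
rep
Eli     21
Gus      9
Pia     20
Ravi    19
Wes     12
Yui      2
Zoe      7
Name: discount, dtype: int64
Hence 9.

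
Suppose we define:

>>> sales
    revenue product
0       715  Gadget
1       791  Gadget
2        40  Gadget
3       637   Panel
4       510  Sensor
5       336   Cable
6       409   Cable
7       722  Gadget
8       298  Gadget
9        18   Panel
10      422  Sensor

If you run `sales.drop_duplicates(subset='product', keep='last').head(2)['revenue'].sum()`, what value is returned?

drop duplicate product (keep=last):
    revenue product
6       409   Cable
8       298  Gadget
9        18   Panel
10      422  Sensor
take first 2 rows:
   revenue product
6      409   Cable
8      298  Gadget
Hence 707.

707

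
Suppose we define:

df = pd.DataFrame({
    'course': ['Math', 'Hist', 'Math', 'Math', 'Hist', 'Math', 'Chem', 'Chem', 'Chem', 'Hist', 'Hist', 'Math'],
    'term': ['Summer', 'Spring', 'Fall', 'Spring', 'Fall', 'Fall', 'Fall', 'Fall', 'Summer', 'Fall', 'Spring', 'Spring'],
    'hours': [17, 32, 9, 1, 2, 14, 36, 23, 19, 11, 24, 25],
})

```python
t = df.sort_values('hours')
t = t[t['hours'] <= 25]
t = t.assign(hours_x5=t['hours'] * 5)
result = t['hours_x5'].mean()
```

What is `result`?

sort by hours:
   course    term  hours
3    Math  Spring      1
4    Hist    Fall      2
2    Math    Fall      9
9    Hist    Fall     11
5    Math    Fall     14
0    Math  Summer     17
8    Chem  Summer     19
7    Chem    Fall     23
10   Hist  Spring     24
11   Math  Spring     25
1    Hist  Spring     32
6    Chem    Fall     36
filter rows where hours <= 25:
   course    term  hours
3    Math  Spring      1
4    Hist    Fall      2
2    Math    Fall      9
9    Hist    Fall     11
5    Math    Fall     14
0    Math  Summer     17
8    Chem  Summer     19
7    Chem    Fall     23
10   Hist  Spring     24
11   Math  Spring     25
add column hours_x5 = t['hours'] * 5:
   course    term  hours  hours_x5
3    Math  Spring      1         5
4    Hist    Fall      2        10
2    Math    Fall      9        45
9    Hist    Fall     11        55
5    Math    Fall     14        70
0    Math  Summer     17        85
8    Chem  Summer     19        95
7    Chem    Fall     23       115
10   Hist  Spring     24       120
11   Math  Spring     25       125

72.5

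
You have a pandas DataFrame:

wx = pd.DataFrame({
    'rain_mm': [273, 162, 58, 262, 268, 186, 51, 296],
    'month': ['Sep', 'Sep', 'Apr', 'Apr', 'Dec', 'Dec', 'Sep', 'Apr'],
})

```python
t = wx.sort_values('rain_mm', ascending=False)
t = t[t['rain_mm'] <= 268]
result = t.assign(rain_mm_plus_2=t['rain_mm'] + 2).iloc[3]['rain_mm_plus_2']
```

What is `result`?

164

sort by rain_mm descending:
   rain_mm month
7      296   Apr
0      273   Sep
4      268   Dec
3      262   Apr
5      186   Dec
1      162   Sep
2       58   Apr
6       51   Sep
filter rows where rain_mm <= 268:
   rain_mm month
4      268   Dec
3      262   Apr
5      186   Dec
1      162   Sep
2       58   Apr
6       51   Sep
add column rain_mm_plus_2 = t['rain_mm'] + 2:
   rain_mm month  rain_mm_plus_2
4      268   Dec             270
3      262   Apr             264
5      186   Dec             188
1      162   Sep             164
2       58   Apr              60
6       51   Sep              53
Reading off the value at position 3, column 'rain_mm_plus_2', we get 164.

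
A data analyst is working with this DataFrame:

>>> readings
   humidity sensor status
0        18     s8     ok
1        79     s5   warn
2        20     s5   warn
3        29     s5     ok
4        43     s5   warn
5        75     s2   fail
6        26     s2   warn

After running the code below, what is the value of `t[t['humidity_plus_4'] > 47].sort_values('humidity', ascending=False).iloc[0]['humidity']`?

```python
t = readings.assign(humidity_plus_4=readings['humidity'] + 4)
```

79

add column humidity_plus_4 = readings['humidity'] + 4:
   humidity sensor status  humidity_plus_4
0        18     s8     ok               22
1        79     s5   warn               83
2        20     s5   warn               24
3        29     s5     ok               33
4        43     s5   warn               47
5        75     s2   fail               79
6        26     s2   warn               30
filter rows where humidity_plus_4 > 47:
   humidity sensor status  humidity_plus_4
1        79     s5   warn               83
5        75     s2   fail               79
sort by humidity descending:
   humidity sensor status  humidity_plus_4
1        79     s5   warn               83
5        75     s2   fail               79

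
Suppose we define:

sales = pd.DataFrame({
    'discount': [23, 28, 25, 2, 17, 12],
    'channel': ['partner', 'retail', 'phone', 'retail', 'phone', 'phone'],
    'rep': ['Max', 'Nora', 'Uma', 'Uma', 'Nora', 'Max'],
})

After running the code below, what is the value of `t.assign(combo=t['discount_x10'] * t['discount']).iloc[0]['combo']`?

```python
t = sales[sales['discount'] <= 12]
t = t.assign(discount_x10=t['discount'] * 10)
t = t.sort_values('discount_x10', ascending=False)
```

1440

filter rows where discount <= 12:
   discount channel  rep
3         2  retail  Uma
5        12   phone  Max
add column discount_x10 = t['discount'] * 10:
   discount channel  rep  discount_x10
3         2  retail  Uma            20
5        12   phone  Max           120
sort by discount_x10 descending:
   discount channel  rep  discount_x10
5        12   phone  Max           120
3         2  retail  Uma            20
add column combo = t['discount_x10'] * t['discount']:
   discount channel  rep  discount_x10  combo
5        12   phone  Max           120   1440
3         2  retail  Uma            20     40
Hence 1440.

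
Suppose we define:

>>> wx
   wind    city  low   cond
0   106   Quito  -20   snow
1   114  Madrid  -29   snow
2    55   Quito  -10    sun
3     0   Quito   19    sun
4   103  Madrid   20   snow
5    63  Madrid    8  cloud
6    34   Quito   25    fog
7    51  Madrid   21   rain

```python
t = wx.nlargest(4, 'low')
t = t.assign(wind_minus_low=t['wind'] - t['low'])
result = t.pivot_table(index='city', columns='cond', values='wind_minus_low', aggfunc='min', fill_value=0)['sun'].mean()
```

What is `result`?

take 4 rows with largest low:
   wind    city  low  cond
6    34   Quito   25   fog
7    51  Madrid   21  rain
4   103  Madrid   20  snow
3     0   Quito   19   sun
add column wind_minus_low = t['wind'] - t['low']:
   wind    city  low  cond  wind_minus_low
6    34   Quito   25   fog               9
7    51  Madrid   21  rain              30
4   103  Madrid   20  snow              83
3     0   Quito   19   sun             -19
pivot: rows=city, cols=cond, min(wind_minus_low):
cond    fog  rain  snow  sun
city                        
Madrid    0    30    83    0
Quito     9     0     0  -19
Taking the mean of column 'sun' gives -9.5.

-9.5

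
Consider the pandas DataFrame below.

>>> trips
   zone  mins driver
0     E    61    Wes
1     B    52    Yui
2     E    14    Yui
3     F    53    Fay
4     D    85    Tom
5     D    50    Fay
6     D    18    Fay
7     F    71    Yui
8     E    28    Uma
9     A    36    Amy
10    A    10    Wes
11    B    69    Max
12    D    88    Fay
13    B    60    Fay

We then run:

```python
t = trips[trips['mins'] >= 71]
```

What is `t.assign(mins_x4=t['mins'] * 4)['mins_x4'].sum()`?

976

filter rows where mins >= 71:
   zone  mins driver
4     D    85    Tom
7     F    71    Yui
12    D    88    Fay
add column mins_x4 = t['mins'] * 4:
   zone  mins driver  mins_x4
4     D    85    Tom      340
7     F    71    Yui      284
12    D    88    Fay      352
Finally, sum of column 'mins_x4' = 976.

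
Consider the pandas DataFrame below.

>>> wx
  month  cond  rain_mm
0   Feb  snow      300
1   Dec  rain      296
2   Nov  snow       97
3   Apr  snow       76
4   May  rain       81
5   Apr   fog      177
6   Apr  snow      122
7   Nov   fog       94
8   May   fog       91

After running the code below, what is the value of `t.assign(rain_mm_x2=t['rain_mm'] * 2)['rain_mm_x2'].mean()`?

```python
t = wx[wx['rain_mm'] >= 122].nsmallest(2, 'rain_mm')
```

filter rows where rain_mm >= 122:
  month  cond  rain_mm
0   Feb  snow      300
1   Dec  rain      296
5   Apr   fog      177
6   Apr  snow      122
take 2 rows with smallest rain_mm:
  month  cond  rain_mm
6   Apr  snow      122
5   Apr   fog      177
add column rain_mm_x2 = t['rain_mm'] * 2:
  month  cond  rain_mm  rain_mm_x2
6   Apr  snow      122         244
5   Apr   fog      177         354
Finally, mean of column 'rain_mm_x2' = 299.0.

299.0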